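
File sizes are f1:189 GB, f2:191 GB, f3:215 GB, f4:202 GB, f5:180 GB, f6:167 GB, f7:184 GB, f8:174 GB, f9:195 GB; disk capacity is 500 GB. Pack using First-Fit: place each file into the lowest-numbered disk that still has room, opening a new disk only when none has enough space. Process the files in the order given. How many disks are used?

f1 (189 GB) → disk 1 (remaining 311 GB)
f2 (191 GB) → disk 1 (remaining 120 GB)
f3 (215 GB) → disk 2 (remaining 285 GB)
f4 (202 GB) → disk 2 (remaining 83 GB)
f5 (180 GB) → disk 3 (remaining 320 GB)
f6 (167 GB) → disk 3 (remaining 153 GB)
f7 (184 GB) → disk 4 (remaining 316 GB)
f8 (174 GB) → disk 4 (remaining 142 GB)
f9 (195 GB) → disk 5 (remaining 305 GB)
Final disks: [189,191] [215,202] [180,167] [184,174] [195].

5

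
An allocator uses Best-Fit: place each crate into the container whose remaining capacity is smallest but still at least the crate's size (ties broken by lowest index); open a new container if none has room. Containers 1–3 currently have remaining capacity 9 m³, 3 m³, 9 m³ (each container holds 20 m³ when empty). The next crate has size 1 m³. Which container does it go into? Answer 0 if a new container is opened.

Containers with room: container 1 (9 m³), container 2 (3 m³), container 3 (9 m³).
Tightest fit is container 2 with 3 m³ free.

2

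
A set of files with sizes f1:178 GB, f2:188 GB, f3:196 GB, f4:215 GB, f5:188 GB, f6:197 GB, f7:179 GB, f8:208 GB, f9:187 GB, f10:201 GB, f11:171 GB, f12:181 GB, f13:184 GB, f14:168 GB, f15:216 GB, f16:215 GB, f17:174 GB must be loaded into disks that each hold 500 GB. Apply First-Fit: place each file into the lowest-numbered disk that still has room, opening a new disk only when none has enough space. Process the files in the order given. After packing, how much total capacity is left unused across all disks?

disk 1: place f1 (178 GB), 322 GB left
disk 1: place f2 (188 GB), 134 GB left
disk 2: place f3 (196 GB), 304 GB left
disk 2: place f4 (215 GB), 89 GB left
disk 3: place f5 (188 GB), 312 GB left
disk 3: place f6 (197 GB), 115 GB left
disk 4: place f7 (179 GB), 321 GB left
disk 4: place f8 (208 GB), 113 GB left
disk 5: place f9 (187 GB), 313 GB left
disk 5: place f10 (201 GB), 112 GB left
disk 6: place f11 (171 GB), 329 GB left
disk 6: place f12 (181 GB), 148 GB left
disk 7: place f13 (184 GB), 316 GB left
disk 7: place f14 (168 GB), 148 GB left
disk 8: place f15 (216 GB), 284 GB left
disk 8: place f16 (215 GB), 69 GB left
disk 9: place f17 (174 GB), 326 GB left
9 disks × 500 GB = 4500 GB; used 3246 GB; unused 1254 GB.

1254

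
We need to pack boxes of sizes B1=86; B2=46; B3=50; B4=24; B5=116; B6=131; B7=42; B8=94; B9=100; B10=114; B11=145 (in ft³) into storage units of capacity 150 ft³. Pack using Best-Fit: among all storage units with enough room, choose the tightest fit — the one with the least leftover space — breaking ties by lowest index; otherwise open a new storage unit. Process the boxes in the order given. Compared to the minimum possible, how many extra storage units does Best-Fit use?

Best-Fit: [86,46] [50,24,42] [116] [131] [94] [100] [114] [145] → 8 storage units.
Total size 948 ft³; any packing needs at least ⌈948/150⌉ = 7 storage units.
An optimal packing achieves that bound: [145] [131] [116,24] [114] [100,50] [94,46] [86,42] → 7 storage units.
Excess: 8 − 7 = 1.

1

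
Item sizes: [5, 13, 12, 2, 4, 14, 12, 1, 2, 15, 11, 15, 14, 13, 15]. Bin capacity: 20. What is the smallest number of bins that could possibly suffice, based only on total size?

Total size = 5 + 13 + 12 + 2 + 4 + 14 + 12 + 1 + 2 + 15 + 11 + 15 + 14 + 13 + 15 = 148.
⌈148 / 20⌉ = 8.

8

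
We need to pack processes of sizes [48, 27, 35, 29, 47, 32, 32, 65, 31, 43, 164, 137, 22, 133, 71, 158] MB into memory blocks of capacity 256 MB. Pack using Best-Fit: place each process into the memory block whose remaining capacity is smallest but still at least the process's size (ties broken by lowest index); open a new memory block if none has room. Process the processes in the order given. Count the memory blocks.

48 MB → memory block 1 (remaining 208 MB)
27 MB → memory block 1 (remaining 181 MB)
35 MB → memory block 1 (remaining 146 MB)
29 MB → memory block 1 (remaining 117 MB)
47 MB → memory block 1 (remaining 70 MB)
32 MB → memory block 1 (remaining 38 MB)
32 MB → memory block 1 (remaining 6 MB)
65 MB → memory block 2 (remaining 191 MB)
31 MB → memory block 2 (remaining 160 MB)
43 MB → memory block 2 (remaining 117 MB)
164 MB → memory block 3 (remaining 92 MB)
137 MB → memory block 4 (remaining 119 MB)
22 MB → memory block 3 (remaining 70 MB)
133 MB → memory block 5 (remaining 123 MB)
71 MB → memory block 2 (remaining 46 MB)
158 MB → memory block 6 (remaining 98 MB)

6 memory blocks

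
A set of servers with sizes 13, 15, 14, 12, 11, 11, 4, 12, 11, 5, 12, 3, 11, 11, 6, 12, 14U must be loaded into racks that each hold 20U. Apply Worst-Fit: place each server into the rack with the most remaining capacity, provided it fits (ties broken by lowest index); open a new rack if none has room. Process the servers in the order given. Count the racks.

13

Put 13U in rack 1; 7U remain.
Put 15U in rack 2; 5U remain.
Put 14U in rack 3; 6U remain.
Put 12U in rack 4; 8U remain.
Put 11U in rack 5; 9U remain.
Put 11U in rack 6; 9U remain.
Put 4U in rack 5; 5U remain.
Put 12U in rack 7; 8U remain.
Put 11U in rack 8; 9U remain.
Put 5U in rack 6; 4U remain.
Put 12U in rack 9; 8U remain.
Put 3U in rack 8; 6U remain.
Put 11U in rack 10; 9U remain.
Put 11U in rack 11; 9U remain.
Put 6U in rack 10; 3U remain.
Put 12U in rack 12; 8U remain.
Put 14U in rack 13; 6U remain.
Final racks: [13] [15] [14] [12] [11,4] [11,5] [12] [11,3] [12] [11,6] [11] [12] [14].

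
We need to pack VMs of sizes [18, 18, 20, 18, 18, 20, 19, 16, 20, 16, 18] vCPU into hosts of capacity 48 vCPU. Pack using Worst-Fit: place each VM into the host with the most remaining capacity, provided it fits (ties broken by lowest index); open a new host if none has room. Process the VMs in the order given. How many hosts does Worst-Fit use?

6

host 1: place 18 vCPU, 30 vCPU left
host 1: place 18 vCPU, 12 vCPU left
host 2: place 20 vCPU, 28 vCPU left
host 2: place 18 vCPU, 10 vCPU left
host 3: place 18 vCPU, 30 vCPU left
host 3: place 20 vCPU, 10 vCPU left
host 4: place 19 vCPU, 29 vCPU left
host 4: place 16 vCPU, 13 vCPU left
host 5: place 20 vCPU, 28 vCPU left
host 5: place 16 vCPU, 12 vCPU left
host 6: place 18 vCPU, 30 vCPU left
Final hosts: [18,18] [20,18] [18,20] [19,16] [20,16] [18].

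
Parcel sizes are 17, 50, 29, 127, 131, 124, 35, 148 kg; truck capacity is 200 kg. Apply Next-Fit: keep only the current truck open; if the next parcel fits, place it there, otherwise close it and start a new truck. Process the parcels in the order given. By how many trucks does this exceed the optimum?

1

Next-Fit: [17,50,29] [127] [131] [124,35] [148] → 5 trucks.
Total size 661 kg; any packing needs at least ⌈661/200⌉ = 4 trucks.
An optimal packing achieves that bound: [148,50] [131,35,29] [127,17] [124] → 4 trucks.
Excess: 5 − 4 = 1.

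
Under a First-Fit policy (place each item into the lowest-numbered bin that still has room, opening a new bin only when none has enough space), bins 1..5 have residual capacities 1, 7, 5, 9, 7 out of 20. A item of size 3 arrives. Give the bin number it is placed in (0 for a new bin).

2

Bins with room: bin 2 (7), bin 3 (5), bin 4 (9), bin 5 (7).
The first with room is bin 2.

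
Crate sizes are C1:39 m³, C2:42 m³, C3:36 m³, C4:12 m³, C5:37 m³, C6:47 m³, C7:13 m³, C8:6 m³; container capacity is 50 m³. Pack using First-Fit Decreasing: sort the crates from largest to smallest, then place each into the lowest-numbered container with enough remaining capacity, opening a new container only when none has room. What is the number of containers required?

5

Sorted descending: 47, 42, 39, 37, 36, 13, 12, 6.
container 1: place 47 m³, 3 m³ left
container 2: place 42 m³, 8 m³ left
container 3: place 39 m³, 11 m³ left
container 4: place 37 m³, 13 m³ left
container 5: place 36 m³, 14 m³ left
container 4: place 13 m³, 0 m³ left
container 5: place 12 m³, 2 m³ left
container 2: place 6 m³, 2 m³ left
Final containers: [47] [42,6] [39] [37,13] [36,12].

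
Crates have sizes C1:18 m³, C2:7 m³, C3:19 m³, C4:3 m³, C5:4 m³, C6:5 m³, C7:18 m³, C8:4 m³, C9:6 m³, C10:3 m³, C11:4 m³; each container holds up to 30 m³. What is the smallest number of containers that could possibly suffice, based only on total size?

Total size = 18 + 7 + 19 + 3 + 4 + 5 + 18 + 4 + 6 + 3 + 4 = 91 m³.
⌈91 / 30⌉ = 4.

4 containers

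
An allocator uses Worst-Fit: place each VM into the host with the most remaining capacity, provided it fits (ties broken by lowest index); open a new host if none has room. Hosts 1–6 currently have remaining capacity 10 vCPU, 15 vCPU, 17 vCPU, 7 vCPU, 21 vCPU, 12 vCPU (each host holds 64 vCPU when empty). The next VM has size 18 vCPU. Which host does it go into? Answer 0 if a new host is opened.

Hosts with room: host 5 (21 vCPU).
Most room is host 5 with 21 vCPU free.

5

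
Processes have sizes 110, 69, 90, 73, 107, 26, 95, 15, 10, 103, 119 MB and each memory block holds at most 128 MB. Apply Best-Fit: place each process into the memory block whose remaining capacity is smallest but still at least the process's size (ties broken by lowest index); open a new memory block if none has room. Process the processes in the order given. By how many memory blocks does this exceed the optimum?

0

Best-Fit: [110,15] [69] [90,26,10] [73] [107] [95] [103] [119] → 8 memory blocks.
8 processes exceed 64 MB (half the capacity), and no two of those can share a memory block, so at least 8 memory blocks are needed.
So 8 is already optimal.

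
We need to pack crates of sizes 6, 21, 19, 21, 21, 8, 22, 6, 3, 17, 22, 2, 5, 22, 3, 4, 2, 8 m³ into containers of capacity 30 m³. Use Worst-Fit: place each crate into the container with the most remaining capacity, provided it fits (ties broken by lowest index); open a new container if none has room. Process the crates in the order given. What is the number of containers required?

9

container 1: place 6 m³, 24 m³ left
container 1: place 21 m³, 3 m³ left
container 2: place 19 m³, 11 m³ left
container 3: place 21 m³, 9 m³ left
container 4: place 21 m³, 9 m³ left
container 2: place 8 m³, 3 m³ left
container 5: place 22 m³, 8 m³ left
container 3: place 6 m³, 3 m³ left
container 4: place 3 m³, 6 m³ left
container 6: place 17 m³, 13 m³ left
container 7: place 22 m³, 8 m³ left
container 6: place 2 m³, 11 m³ left
container 6: place 5 m³, 6 m³ left
container 8: place 22 m³, 8 m³ left
container 5: place 3 m³, 5 m³ left
container 7: place 4 m³, 4 m³ left
container 8: place 2 m³, 6 m³ left
container 9: place 8 m³, 22 m³ left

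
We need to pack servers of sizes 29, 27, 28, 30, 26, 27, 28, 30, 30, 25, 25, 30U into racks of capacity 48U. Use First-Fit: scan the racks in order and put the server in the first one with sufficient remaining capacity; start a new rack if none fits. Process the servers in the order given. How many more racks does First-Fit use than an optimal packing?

0

First-Fit: [29] [27] [28] [30] [26] [27] [28] [30] [30] [25] [25] [30] → 12 racks.
12 servers exceed 24U (half the capacity), and no two of those can share a rack, so at least 12 racks are needed.
So 12 is already optimal.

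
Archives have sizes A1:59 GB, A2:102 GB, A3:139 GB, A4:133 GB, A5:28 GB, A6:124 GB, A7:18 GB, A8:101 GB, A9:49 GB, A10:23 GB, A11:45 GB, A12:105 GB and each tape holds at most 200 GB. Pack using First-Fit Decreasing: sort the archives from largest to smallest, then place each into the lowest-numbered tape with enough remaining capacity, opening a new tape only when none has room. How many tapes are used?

6

Sorted descending: 139, 133, 124, 105, 102, 101, 59, 49, 45, 28, 23, 18.
tape 1: place 139 GB, 61 GB left
tape 2: place 133 GB, 67 GB left
tape 3: place 124 GB, 76 GB left
tape 4: place 105 GB, 95 GB left
tape 5: place 102 GB, 98 GB left
tape 6: place 101 GB, 99 GB left
tape 1: place 59 GB, 2 GB left
tape 2: place 49 GB, 18 GB left
tape 3: place 45 GB, 31 GB left
tape 3: place 28 GB, 3 GB left
tape 4: place 23 GB, 72 GB left
tape 2: place 18 GB, 0 GB left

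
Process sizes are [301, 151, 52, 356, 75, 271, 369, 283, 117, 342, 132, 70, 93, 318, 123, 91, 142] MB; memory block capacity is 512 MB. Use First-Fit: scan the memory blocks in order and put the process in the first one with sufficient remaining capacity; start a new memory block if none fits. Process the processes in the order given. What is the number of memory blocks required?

7 memory blocks

Put 301 MB in memory block 1; 211 MB remain.
Put 151 MB in memory block 1; 60 MB remain.
Put 52 MB in memory block 1; 8 MB remain.
Put 356 MB in memory block 2; 156 MB remain.
Put 75 MB in memory block 2; 81 MB remain.
Put 271 MB in memory block 3; 241 MB remain.
Put 369 MB in memory block 4; 143 MB remain.
Put 283 MB in memory block 5; 229 MB remain.
Put 117 MB in memory block 3; 124 MB remain.
Put 342 MB in memory block 6; 170 MB remain.
Put 132 MB in memory block 4; 11 MB remain.
Put 70 MB in memory block 2; 11 MB remain.
Put 93 MB in memory block 3; 31 MB remain.
Put 318 MB in memory block 7; 194 MB remain.
Put 123 MB in memory block 5; 106 MB remain.
Put 91 MB in memory block 5; 15 MB remain.
Put 142 MB in memory block 6; 28 MB remain.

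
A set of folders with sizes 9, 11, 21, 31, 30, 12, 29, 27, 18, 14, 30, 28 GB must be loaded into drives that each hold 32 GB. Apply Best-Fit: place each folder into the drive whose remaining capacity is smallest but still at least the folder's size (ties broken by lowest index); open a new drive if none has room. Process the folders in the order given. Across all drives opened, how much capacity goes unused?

drive 1: place 9 GB, 23 GB left
drive 1: place 11 GB, 12 GB left
drive 2: place 21 GB, 11 GB left
drive 3: place 31 GB, 1 GB left
drive 4: place 30 GB, 2 GB left
drive 1: place 12 GB, 0 GB left
drive 5: place 29 GB, 3 GB left
drive 6: place 27 GB, 5 GB left
drive 7: place 18 GB, 14 GB left
drive 7: place 14 GB, 0 GB left
drive 8: place 30 GB, 2 GB left
drive 9: place 28 GB, 4 GB left
9 drives × 32 GB = 288 GB; used 260 GB; unused 28 GB.

28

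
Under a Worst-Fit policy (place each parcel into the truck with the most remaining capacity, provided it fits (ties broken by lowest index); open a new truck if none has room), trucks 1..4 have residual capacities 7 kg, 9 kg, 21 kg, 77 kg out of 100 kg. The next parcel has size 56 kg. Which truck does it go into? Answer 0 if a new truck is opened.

4

Trucks with room: truck 4 (77 kg).
Most room is truck 4 with 77 kg free.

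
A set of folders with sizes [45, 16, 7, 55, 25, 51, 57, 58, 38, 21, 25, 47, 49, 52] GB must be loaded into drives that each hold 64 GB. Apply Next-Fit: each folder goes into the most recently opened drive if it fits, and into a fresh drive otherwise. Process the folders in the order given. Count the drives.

45 GB → drive 1 (remaining 19 GB)
16 GB → drive 1 (remaining 3 GB)
7 GB → drive 2 (remaining 57 GB)
55 GB → drive 2 (remaining 2 GB)
25 GB → drive 3 (remaining 39 GB)
51 GB → drive 4 (remaining 13 GB)
57 GB → drive 5 (remaining 7 GB)
58 GB → drive 6 (remaining 6 GB)
38 GB → drive 7 (remaining 26 GB)
21 GB → drive 7 (remaining 5 GB)
25 GB → drive 8 (remaining 39 GB)
47 GB → drive 9 (remaining 17 GB)
49 GB → drive 10 (remaining 15 GB)
52 GB → drive 11 (remaining 12 GB)
Final drives: [45,16] [7,55] [25] [51] [57] [58] [38,21] [25] [47] [49] [52].

11 drives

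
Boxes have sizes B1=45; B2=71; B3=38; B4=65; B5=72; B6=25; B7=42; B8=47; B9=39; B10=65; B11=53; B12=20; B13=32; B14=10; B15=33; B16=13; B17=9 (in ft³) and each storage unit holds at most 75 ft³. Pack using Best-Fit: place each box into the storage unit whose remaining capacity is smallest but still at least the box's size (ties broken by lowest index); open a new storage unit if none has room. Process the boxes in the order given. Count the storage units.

10 storage units

B1 (45 ft³) → storage unit 1 (remaining 30 ft³)
B2 (71 ft³) → storage unit 2 (remaining 4 ft³)
B3 (38 ft³) → storage unit 3 (remaining 37 ft³)
B4 (65 ft³) → storage unit 4 (remaining 10 ft³)
B5 (72 ft³) → storage unit 5 (remaining 3 ft³)
B6 (25 ft³) → storage unit 1 (remaining 5 ft³)
B7 (42 ft³) → storage unit 6 (remaining 33 ft³)
B8 (47 ft³) → storage unit 7 (remaining 28 ft³)
B9 (39 ft³) → storage unit 8 (remaining 36 ft³)
B10 (65 ft³) → storage unit 9 (remaining 10 ft³)
B11 (53 ft³) → storage unit 10 (remaining 22 ft³)
B12 (20 ft³) → storage unit 10 (remaining 2 ft³)
B13 (32 ft³) → storage unit 6 (remaining 1 ft³)
B14 (10 ft³) → storage unit 4 (remaining 0 ft³)
B15 (33 ft³) → storage unit 8 (remaining 3 ft³)
B16 (13 ft³) → storage unit 7 (remaining 15 ft³)
B17 (9 ft³) → storage unit 9 (remaining 1 ft³)
Final storage units: [45,25] [71] [38] [65,10] [72] [42,32] [47,13] [39,33] [65,9] [53,20].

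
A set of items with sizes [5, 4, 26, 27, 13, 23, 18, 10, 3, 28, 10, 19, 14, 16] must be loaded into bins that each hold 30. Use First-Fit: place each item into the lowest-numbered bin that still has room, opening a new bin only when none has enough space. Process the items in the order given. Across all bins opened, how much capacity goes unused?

24

5 → bin 1 (remaining 25)
4 → bin 1 (remaining 21)
26 → bin 2 (remaining 4)
27 → bin 3 (remaining 3)
13 → bin 1 (remaining 8)
23 → bin 4 (remaining 7)
18 → bin 5 (remaining 12)
10 → bin 5 (remaining 2)
3 → bin 1 (remaining 5)
28 → bin 6 (remaining 2)
10 → bin 7 (remaining 20)
19 → bin 7 (remaining 1)
14 → bin 8 (remaining 16)
16 → bin 8 (remaining 0)
8 bins × 30 = 240; used 216; unused 24.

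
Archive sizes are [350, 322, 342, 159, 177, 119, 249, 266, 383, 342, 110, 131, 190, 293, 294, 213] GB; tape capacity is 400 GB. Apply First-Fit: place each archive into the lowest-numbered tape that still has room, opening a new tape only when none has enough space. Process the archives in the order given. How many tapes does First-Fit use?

350 GB → tape 1 (remaining 50 GB)
322 GB → tape 2 (remaining 78 GB)
342 GB → tape 3 (remaining 58 GB)
159 GB → tape 4 (remaining 241 GB)
177 GB → tape 4 (remaining 64 GB)
119 GB → tape 5 (remaining 281 GB)
249 GB → tape 5 (remaining 32 GB)
266 GB → tape 6 (remaining 134 GB)
383 GB → tape 7 (remaining 17 GB)
342 GB → tape 8 (remaining 58 GB)
110 GB → tape 6 (remaining 24 GB)
131 GB → tape 9 (remaining 269 GB)
190 GB → tape 9 (remaining 79 GB)
293 GB → tape 10 (remaining 107 GB)
294 GB → tape 11 (remaining 106 GB)
213 GB → tape 12 (remaining 187 GB)

12 tapes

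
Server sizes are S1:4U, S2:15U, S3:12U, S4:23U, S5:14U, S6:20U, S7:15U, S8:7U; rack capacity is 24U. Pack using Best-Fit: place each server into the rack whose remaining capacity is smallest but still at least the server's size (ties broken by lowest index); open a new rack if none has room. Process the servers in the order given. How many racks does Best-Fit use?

Put S1 (4U) in rack 1; 20U remain.
Put S2 (15U) in rack 1; 5U remain.
Put S3 (12U) in rack 2; 12U remain.
Put S4 (23U) in rack 3; 1U remain.
Put S5 (14U) in rack 4; 10U remain.
Put S6 (20U) in rack 5; 4U remain.
Put S7 (15U) in rack 6; 9U remain.
Put S8 (7U) in rack 6; 2U remain.

6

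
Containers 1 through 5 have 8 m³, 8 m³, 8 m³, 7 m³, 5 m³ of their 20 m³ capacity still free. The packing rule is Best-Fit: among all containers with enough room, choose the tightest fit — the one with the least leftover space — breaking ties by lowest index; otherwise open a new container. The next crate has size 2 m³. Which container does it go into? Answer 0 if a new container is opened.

5

Containers with room: container 1 (8 m³), container 2 (8 m³), container 3 (8 m³), container 4 (7 m³), container 5 (5 m³).
Tightest fit is container 5 with 5 m³ free.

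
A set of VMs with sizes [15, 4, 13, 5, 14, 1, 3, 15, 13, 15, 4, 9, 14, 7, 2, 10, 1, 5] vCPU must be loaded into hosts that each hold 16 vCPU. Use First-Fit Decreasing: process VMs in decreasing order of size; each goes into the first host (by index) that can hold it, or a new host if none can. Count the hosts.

Sorted descending: 15, 15, 15, 14, 14, 13, 13, 10, 9, 7, 5, 5, 4, 4, 3, 2, 1, 1.
host 1: place 15 vCPU, 1 vCPU left
host 2: place 15 vCPU, 1 vCPU left
host 3: place 15 vCPU, 1 vCPU left
host 4: place 14 vCPU, 2 vCPU left
host 5: place 14 vCPU, 2 vCPU left
host 6: place 13 vCPU, 3 vCPU left
host 7: place 13 vCPU, 3 vCPU left
host 8: place 10 vCPU, 6 vCPU left
host 9: place 9 vCPU, 7 vCPU left
host 9: place 7 vCPU, 0 vCPU left
host 8: place 5 vCPU, 1 vCPU left
host 10: place 5 vCPU, 11 vCPU left
host 10: place 4 vCPU, 7 vCPU left
host 10: place 4 vCPU, 3 vCPU left
host 6: place 3 vCPU, 0 vCPU left
host 4: place 2 vCPU, 0 vCPU left
host 1: place 1 vCPU, 0 vCPU left
host 2: place 1 vCPU, 0 vCPU left

10 hosts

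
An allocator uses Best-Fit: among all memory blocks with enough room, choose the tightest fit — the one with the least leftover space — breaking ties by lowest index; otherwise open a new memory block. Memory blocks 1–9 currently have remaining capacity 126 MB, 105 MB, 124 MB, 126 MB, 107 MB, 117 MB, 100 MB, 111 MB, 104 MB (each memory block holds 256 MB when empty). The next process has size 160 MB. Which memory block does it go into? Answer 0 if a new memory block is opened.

No memory block has ≥ 160 MB free, so a new memory block is opened.

0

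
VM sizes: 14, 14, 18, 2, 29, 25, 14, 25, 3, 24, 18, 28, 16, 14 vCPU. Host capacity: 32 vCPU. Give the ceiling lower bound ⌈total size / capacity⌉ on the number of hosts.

Total size = 14 + 14 + 18 + 2 + 29 + 25 + 14 + 25 + 3 + 24 + 18 + 28 + 16 + 14 = 244 vCPU.
⌈244 / 32⌉ = 8.

8 hosts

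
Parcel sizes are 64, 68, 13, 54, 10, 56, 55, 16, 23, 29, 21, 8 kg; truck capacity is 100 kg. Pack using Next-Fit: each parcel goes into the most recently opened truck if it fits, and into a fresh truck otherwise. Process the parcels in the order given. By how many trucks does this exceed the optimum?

Next-Fit: [64] [68,13] [54,10] [56] [55,16,23] [29,21,8] → 6 trucks.
Total size 417 kg; any packing needs at least ⌈417/100⌉ = 5 trucks.
An optimal packing achieves that bound: [68,29] [64,23,13] [56,21,16] [55,10,8] [54] → 5 trucks.
Excess: 6 − 5 = 1.

1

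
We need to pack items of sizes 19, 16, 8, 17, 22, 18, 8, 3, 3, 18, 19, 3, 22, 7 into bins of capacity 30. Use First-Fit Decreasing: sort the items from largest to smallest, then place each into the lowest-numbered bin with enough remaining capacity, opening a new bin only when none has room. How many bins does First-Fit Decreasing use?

8

Sorted descending: 22, 22, 19, 19, 18, 18, 17, 16, 8, 8, 7, 3, 3, 3.
Put 22 in bin 1; 8 remain.
Put 22 in bin 2; 8 remain.
Put 19 in bin 3; 11 remain.
Put 19 in bin 4; 11 remain.
Put 18 in bin 5; 12 remain.
Put 18 in bin 6; 12 remain.
Put 17 in bin 7; 13 remain.
Put 16 in bin 8; 14 remain.
Put 8 in bin 1; 0 remain.
Put 8 in bin 2; 0 remain.
Put 7 in bin 3; 4 remain.
Put 3 in bin 3; 1 remain.
Put 3 in bin 4; 8 remain.
Put 3 in bin 4; 5 remain.
Final bins: [22,8] [22,8] [19,7,3] [19,3,3] [18] [18] [17] [16].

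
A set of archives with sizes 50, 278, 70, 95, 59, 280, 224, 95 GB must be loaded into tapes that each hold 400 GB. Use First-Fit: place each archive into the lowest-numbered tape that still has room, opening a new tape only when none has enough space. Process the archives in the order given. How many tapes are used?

50 GB → tape 1 (remaining 350 GB)
278 GB → tape 1 (remaining 72 GB)
70 GB → tape 1 (remaining 2 GB)
95 GB → tape 2 (remaining 305 GB)
59 GB → tape 2 (remaining 246 GB)
280 GB → tape 3 (remaining 120 GB)
224 GB → tape 2 (remaining 22 GB)
95 GB → tape 3 (remaining 25 GB)

3 tapes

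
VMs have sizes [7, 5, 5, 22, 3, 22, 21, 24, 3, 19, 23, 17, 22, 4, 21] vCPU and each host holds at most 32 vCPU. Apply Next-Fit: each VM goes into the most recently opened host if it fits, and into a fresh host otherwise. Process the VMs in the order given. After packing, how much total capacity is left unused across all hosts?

102

Put 7 vCPU in host 1; 25 vCPU remain.
Put 5 vCPU in host 1; 20 vCPU remain.
Put 5 vCPU in host 1; 15 vCPU remain.
Put 22 vCPU in host 2; 10 vCPU remain.
Put 3 vCPU in host 2; 7 vCPU remain.
Put 22 vCPU in host 3; 10 vCPU remain.
Put 21 vCPU in host 4; 11 vCPU remain.
Put 24 vCPU in host 5; 8 vCPU remain.
Put 3 vCPU in host 5; 5 vCPU remain.
Put 19 vCPU in host 6; 13 vCPU remain.
Put 23 vCPU in host 7; 9 vCPU remain.
Put 17 vCPU in host 8; 15 vCPU remain.
Put 22 vCPU in host 9; 10 vCPU remain.
Put 4 vCPU in host 9; 6 vCPU remain.
Put 21 vCPU in host 10; 11 vCPU remain.
10 hosts × 32 vCPU = 320 vCPU; used 218 vCPU; unused 102 vCPU.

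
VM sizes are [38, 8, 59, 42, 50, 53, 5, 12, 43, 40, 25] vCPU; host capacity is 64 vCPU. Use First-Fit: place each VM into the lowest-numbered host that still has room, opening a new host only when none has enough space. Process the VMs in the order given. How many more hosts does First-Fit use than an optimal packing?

1

First-Fit: [38,8,5,12] [59] [42] [50] [53] [43] [40] [25] → 8 hosts.
7 VMs exceed 32 vCPU (half the capacity), and no two of those can share a host, so at least 7 hosts are needed.
An optimal packing achieves that bound: [59,5] [53,8] [50,12] [43] [42] [40] [38,25] → 7 hosts.
Excess: 8 − 7 = 1.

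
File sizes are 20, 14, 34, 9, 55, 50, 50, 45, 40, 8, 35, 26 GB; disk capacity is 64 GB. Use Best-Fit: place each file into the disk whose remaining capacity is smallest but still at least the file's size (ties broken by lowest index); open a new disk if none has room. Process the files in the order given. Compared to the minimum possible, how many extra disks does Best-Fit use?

1

Best-Fit: [20,14,9] [34] [55,8] [50] [50] [45] [40] [35,26] → 8 disks.
Total size 386 GB; any packing needs at least ⌈386/64⌉ = 7 disks.
An optimal packing achieves that bound: [55,9] [50,14] [50,8] [45] [40,20] [35,26] [34] → 7 disks.
Excess: 8 − 7 = 1.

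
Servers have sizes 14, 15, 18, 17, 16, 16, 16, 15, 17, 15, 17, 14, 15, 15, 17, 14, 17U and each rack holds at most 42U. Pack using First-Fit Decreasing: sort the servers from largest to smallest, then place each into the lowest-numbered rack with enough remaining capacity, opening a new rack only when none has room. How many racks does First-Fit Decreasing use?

8

Sorted descending: 18, 17, 17, 17, 17, 17, 16, 16, 16, 15, 15, 15, 15, 15, 14, 14, 14.
Put 18U in rack 1; 24U remain.
Put 17U in rack 1; 7U remain.
Put 17U in rack 2; 25U remain.
Put 17U in rack 2; 8U remain.
Put 17U in rack 3; 25U remain.
Put 17U in rack 3; 8U remain.
Put 16U in rack 4; 26U remain.
Put 16U in rack 4; 10U remain.
Put 16U in rack 5; 26U remain.
Put 15U in rack 5; 11U remain.
Put 15U in rack 6; 27U remain.
Put 15U in rack 6; 12U remain.
Put 15U in rack 7; 27U remain.
Put 15U in rack 7; 12U remain.
Put 14U in rack 8; 28U remain.
Put 14U in rack 8; 14U remain.
Put 14U in rack 8; 0U remain.
Final racks: [18,17] [17,17] [17,17] [16,16] [16,15] [15,15] [15,15] [14,14,14].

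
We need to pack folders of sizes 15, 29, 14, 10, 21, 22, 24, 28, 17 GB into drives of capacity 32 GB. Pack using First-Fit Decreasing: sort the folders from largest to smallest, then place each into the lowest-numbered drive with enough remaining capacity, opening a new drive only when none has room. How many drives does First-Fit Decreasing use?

7

Sorted descending: 29, 28, 24, 22, 21, 17, 15, 14, 10.
Put 29 GB in drive 1; 3 GB remain.
Put 28 GB in drive 2; 4 GB remain.
Put 24 GB in drive 3; 8 GB remain.
Put 22 GB in drive 4; 10 GB remain.
Put 21 GB in drive 5; 11 GB remain.
Put 17 GB in drive 6; 15 GB remain.
Put 15 GB in drive 6; 0 GB remain.
Put 14 GB in drive 7; 18 GB remain.
Put 10 GB in drive 4; 0 GB remain.
Final drives: [29] [28] [24] [22,10] [21] [17,15] [14].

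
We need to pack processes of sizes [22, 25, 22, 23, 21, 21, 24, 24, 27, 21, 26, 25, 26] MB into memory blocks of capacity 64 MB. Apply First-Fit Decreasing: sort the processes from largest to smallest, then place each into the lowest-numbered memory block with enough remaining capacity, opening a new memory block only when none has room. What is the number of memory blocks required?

6

Sorted descending: 27, 26, 26, 25, 25, 24, 24, 23, 22, 22, 21, 21, 21.
27 MB → memory block 1 (remaining 37 MB)
26 MB → memory block 1 (remaining 11 MB)
26 MB → memory block 2 (remaining 38 MB)
25 MB → memory block 2 (remaining 13 MB)
25 MB → memory block 3 (remaining 39 MB)
24 MB → memory block 3 (remaining 15 MB)
24 MB → memory block 4 (remaining 40 MB)
23 MB → memory block 4 (remaining 17 MB)
22 MB → memory block 5 (remaining 42 MB)
22 MB → memory block 5 (remaining 20 MB)
21 MB → memory block 6 (remaining 43 MB)
21 MB → memory block 6 (remaining 22 MB)
21 MB → memory block 6 (remaining 1 MB)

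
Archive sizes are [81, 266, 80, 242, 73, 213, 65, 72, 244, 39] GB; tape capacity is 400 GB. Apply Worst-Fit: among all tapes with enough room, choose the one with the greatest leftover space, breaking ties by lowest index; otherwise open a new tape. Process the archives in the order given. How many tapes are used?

81 GB → tape 1 (remaining 319 GB)
266 GB → tape 1 (remaining 53 GB)
80 GB → tape 2 (remaining 320 GB)
242 GB → tape 2 (remaining 78 GB)
73 GB → tape 2 (remaining 5 GB)
213 GB → tape 3 (remaining 187 GB)
65 GB → tape 3 (remaining 122 GB)
72 GB → tape 3 (remaining 50 GB)
244 GB → tape 4 (remaining 156 GB)
39 GB → tape 4 (remaining 117 GB)
Final tapes: [81,266] [80,242,73] [213,65,72] [244,39].

4 tapes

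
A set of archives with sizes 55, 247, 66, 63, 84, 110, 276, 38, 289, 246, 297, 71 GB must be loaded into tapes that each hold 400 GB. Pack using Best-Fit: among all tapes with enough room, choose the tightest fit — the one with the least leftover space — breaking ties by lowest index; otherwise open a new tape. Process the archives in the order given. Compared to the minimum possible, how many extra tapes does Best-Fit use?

Best-Fit: [55,247,66] [63,84,110] [276,38,71] [289] [246] [297] → 6 tapes.
Total size 1842 GB; any packing needs at least ⌈1842/400⌉ = 5 tapes.
An optimal packing achieves that bound: [297,84] [289,110] [276,71,38] [247,66,63] [246,55] → 5 tapes.
Excess: 6 − 5 = 1.

1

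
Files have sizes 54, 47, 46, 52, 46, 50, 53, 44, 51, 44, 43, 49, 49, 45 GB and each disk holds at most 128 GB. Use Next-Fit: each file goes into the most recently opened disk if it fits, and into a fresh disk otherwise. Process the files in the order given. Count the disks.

disk 1: place 54 GB, 74 GB left
disk 1: place 47 GB, 27 GB left
disk 2: place 46 GB, 82 GB left
disk 2: place 52 GB, 30 GB left
disk 3: place 46 GB, 82 GB left
disk 3: place 50 GB, 32 GB left
disk 4: place 53 GB, 75 GB left
disk 4: place 44 GB, 31 GB left
disk 5: place 51 GB, 77 GB left
disk 5: place 44 GB, 33 GB left
disk 6: place 43 GB, 85 GB left
disk 6: place 49 GB, 36 GB left
disk 7: place 49 GB, 79 GB left
disk 7: place 45 GB, 34 GB left
Final disks: [54,47] [46,52] [46,50] [53,44] [51,44] [43,49] [49,45].

7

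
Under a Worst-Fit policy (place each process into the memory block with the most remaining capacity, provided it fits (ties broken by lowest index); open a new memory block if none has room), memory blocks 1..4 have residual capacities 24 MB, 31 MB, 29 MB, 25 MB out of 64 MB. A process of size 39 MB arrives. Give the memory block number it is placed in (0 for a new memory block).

No memory block has ≥ 39 MB free, so a new memory block is opened.

0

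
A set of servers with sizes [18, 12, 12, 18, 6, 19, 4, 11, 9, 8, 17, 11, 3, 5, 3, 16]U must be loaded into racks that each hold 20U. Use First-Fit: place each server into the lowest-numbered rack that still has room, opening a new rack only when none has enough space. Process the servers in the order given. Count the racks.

Put 18U in rack 1; 2U remain.
Put 12U in rack 2; 8U remain.
Put 12U in rack 3; 8U remain.
Put 18U in rack 4; 2U remain.
Put 6U in rack 2; 2U remain.
Put 19U in rack 5; 1U remain.
Put 4U in rack 3; 4U remain.
Put 11U in rack 6; 9U remain.
Put 9U in rack 6; 0U remain.
Put 8U in rack 7; 12U remain.
Put 17U in rack 8; 3U remain.
Put 11U in rack 7; 1U remain.
Put 3U in rack 3; 1U remain.
Put 5U in rack 9; 15U remain.
Put 3U in rack 8; 0U remain.
Put 16U in rack 10; 4U remain.

10 racks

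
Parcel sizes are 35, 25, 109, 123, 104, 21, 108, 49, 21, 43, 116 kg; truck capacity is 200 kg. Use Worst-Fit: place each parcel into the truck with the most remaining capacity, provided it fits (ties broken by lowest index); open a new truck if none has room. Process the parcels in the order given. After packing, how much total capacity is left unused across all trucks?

truck 1: place 35 kg, 165 kg left
truck 1: place 25 kg, 140 kg left
truck 1: place 109 kg, 31 kg left
truck 2: place 123 kg, 77 kg left
truck 3: place 104 kg, 96 kg left
truck 3: place 21 kg, 75 kg left
truck 4: place 108 kg, 92 kg left
truck 4: place 49 kg, 43 kg left
truck 2: place 21 kg, 56 kg left
truck 3: place 43 kg, 32 kg left
truck 5: place 116 kg, 84 kg left
5 trucks × 200 kg = 1000 kg; used 754 kg; unused 246 kg.

246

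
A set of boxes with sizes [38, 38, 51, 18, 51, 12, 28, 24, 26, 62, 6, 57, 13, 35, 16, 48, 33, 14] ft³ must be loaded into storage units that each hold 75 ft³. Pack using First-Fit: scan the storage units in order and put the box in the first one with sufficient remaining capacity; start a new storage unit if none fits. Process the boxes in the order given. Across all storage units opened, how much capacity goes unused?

105

38 ft³ → storage unit 1 (remaining 37 ft³)
38 ft³ → storage unit 2 (remaining 37 ft³)
51 ft³ → storage unit 3 (remaining 24 ft³)
18 ft³ → storage unit 1 (remaining 19 ft³)
51 ft³ → storage unit 4 (remaining 24 ft³)
12 ft³ → storage unit 1 (remaining 7 ft³)
28 ft³ → storage unit 2 (remaining 9 ft³)
24 ft³ → storage unit 3 (remaining 0 ft³)
26 ft³ → storage unit 5 (remaining 49 ft³)
62 ft³ → storage unit 6 (remaining 13 ft³)
6 ft³ → storage unit 1 (remaining 1 ft³)
57 ft³ → storage unit 7 (remaining 18 ft³)
13 ft³ → storage unit 4 (remaining 11 ft³)
35 ft³ → storage unit 5 (remaining 14 ft³)
16 ft³ → storage unit 7 (remaining 2 ft³)
48 ft³ → storage unit 8 (remaining 27 ft³)
33 ft³ → storage unit 9 (remaining 42 ft³)
14 ft³ → storage unit 5 (remaining 0 ft³)
9 storage units × 75 ft³ = 675 ft³; used 570 ft³; unused 105 ft³.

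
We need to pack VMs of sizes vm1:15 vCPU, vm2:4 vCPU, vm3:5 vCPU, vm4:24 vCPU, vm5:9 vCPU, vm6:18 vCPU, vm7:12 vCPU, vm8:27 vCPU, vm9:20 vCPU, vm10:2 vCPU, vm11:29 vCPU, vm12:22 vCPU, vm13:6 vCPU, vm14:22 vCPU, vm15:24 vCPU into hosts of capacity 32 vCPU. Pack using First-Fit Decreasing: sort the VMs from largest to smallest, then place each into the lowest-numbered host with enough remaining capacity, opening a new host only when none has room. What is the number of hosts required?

9

Sorted descending: 29, 27, 24, 24, 22, 22, 20, 18, 15, 12, 9, 6, 5, 4, 2.
Put 29 vCPU in host 1; 3 vCPU remain.
Put 27 vCPU in host 2; 5 vCPU remain.
Put 24 vCPU in host 3; 8 vCPU remain.
Put 24 vCPU in host 4; 8 vCPU remain.
Put 22 vCPU in host 5; 10 vCPU remain.
Put 22 vCPU in host 6; 10 vCPU remain.
Put 20 vCPU in host 7; 12 vCPU remain.
Put 18 vCPU in host 8; 14 vCPU remain.
Put 15 vCPU in host 9; 17 vCPU remain.
Put 12 vCPU in host 7; 0 vCPU remain.
Put 9 vCPU in host 5; 1 vCPU remain.
Put 6 vCPU in host 3; 2 vCPU remain.
Put 5 vCPU in host 2; 0 vCPU remain.
Put 4 vCPU in host 4; 4 vCPU remain.
Put 2 vCPU in host 1; 1 vCPU remain.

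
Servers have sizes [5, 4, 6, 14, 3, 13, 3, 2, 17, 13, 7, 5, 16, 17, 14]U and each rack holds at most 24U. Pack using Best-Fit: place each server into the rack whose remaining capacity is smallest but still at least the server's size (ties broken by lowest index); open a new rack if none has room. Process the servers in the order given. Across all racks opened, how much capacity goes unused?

5U → rack 1 (remaining 19U)
4U → rack 1 (remaining 15U)
6U → rack 1 (remaining 9U)
14U → rack 2 (remaining 10U)
3U → rack 1 (remaining 6U)
13U → rack 3 (remaining 11U)
3U → rack 1 (remaining 3U)
2U → rack 1 (remaining 1U)
17U → rack 4 (remaining 7U)
13U → rack 5 (remaining 11U)
7U → rack 4 (remaining 0U)
5U → rack 2 (remaining 5U)
16U → rack 6 (remaining 8U)
17U → rack 7 (remaining 7U)
14U → rack 8 (remaining 10U)
8 racks × 24U = 192U; used 139U; unused 53U.

53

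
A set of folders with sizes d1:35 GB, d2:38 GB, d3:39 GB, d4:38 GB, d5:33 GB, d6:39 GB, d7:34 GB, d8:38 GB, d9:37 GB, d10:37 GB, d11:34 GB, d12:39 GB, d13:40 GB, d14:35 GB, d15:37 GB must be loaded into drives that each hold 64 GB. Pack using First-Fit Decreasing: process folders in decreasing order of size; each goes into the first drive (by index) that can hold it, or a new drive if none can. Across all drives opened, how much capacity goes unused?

Sorted descending: 40, 39, 39, 39, 38, 38, 38, 37, 37, 37, 35, 35, 34, 34, 33.
drive 1: place 40 GB, 24 GB left
drive 2: place 39 GB, 25 GB left
drive 3: place 39 GB, 25 GB left
drive 4: place 39 GB, 25 GB left
drive 5: place 38 GB, 26 GB left
drive 6: place 38 GB, 26 GB left
drive 7: place 38 GB, 26 GB left
drive 8: place 37 GB, 27 GB left
drive 9: place 37 GB, 27 GB left
drive 10: place 37 GB, 27 GB left
drive 11: place 35 GB, 29 GB left
drive 12: place 35 GB, 29 GB left
drive 13: place 34 GB, 30 GB left
drive 14: place 34 GB, 30 GB left
drive 15: place 33 GB, 31 GB left
15 drives × 64 GB = 960 GB; used 553 GB; unused 407 GB.

407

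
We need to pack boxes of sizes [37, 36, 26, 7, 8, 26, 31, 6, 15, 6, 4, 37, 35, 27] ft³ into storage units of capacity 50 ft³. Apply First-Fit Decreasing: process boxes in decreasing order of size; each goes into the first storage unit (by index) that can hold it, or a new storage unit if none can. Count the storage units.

8

Sorted descending: 37, 37, 36, 35, 31, 27, 26, 26, 15, 8, 7, 6, 6, 4.
Put 37 ft³ in storage unit 1; 13 ft³ remain.
Put 37 ft³ in storage unit 2; 13 ft³ remain.
Put 36 ft³ in storage unit 3; 14 ft³ remain.
Put 35 ft³ in storage unit 4; 15 ft³ remain.
Put 31 ft³ in storage unit 5; 19 ft³ remain.
Put 27 ft³ in storage unit 6; 23 ft³ remain.
Put 26 ft³ in storage unit 7; 24 ft³ remain.
Put 26 ft³ in storage unit 8; 24 ft³ remain.
Put 15 ft³ in storage unit 4; 0 ft³ remain.
Put 8 ft³ in storage unit 1; 5 ft³ remain.
Put 7 ft³ in storage unit 2; 6 ft³ remain.
Put 6 ft³ in storage unit 2; 0 ft³ remain.
Put 6 ft³ in storage unit 3; 8 ft³ remain.
Put 4 ft³ in storage unit 1; 1 ft³ remain.
Final storage units: [37,8,4] [37,7,6] [36,6] [35,15] [31] [27] [26] [26].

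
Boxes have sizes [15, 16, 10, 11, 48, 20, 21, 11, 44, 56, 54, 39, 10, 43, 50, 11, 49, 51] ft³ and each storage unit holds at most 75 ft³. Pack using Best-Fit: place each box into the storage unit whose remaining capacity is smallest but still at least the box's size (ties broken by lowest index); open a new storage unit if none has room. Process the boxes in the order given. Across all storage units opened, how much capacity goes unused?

Put 15 ft³ in storage unit 1; 60 ft³ remain.
Put 16 ft³ in storage unit 1; 44 ft³ remain.
Put 10 ft³ in storage unit 1; 34 ft³ remain.
Put 11 ft³ in storage unit 1; 23 ft³ remain.
Put 48 ft³ in storage unit 2; 27 ft³ remain.
Put 20 ft³ in storage unit 1; 3 ft³ remain.
Put 21 ft³ in storage unit 2; 6 ft³ remain.
Put 11 ft³ in storage unit 3; 64 ft³ remain.
Put 44 ft³ in storage unit 3; 20 ft³ remain.
Put 56 ft³ in storage unit 4; 19 ft³ remain.
Put 54 ft³ in storage unit 5; 21 ft³ remain.
Put 39 ft³ in storage unit 6; 36 ft³ remain.
Put 10 ft³ in storage unit 4; 9 ft³ remain.
Put 43 ft³ in storage unit 7; 32 ft³ remain.
Put 50 ft³ in storage unit 8; 25 ft³ remain.
Put 11 ft³ in storage unit 3; 9 ft³ remain.
Put 49 ft³ in storage unit 9; 26 ft³ remain.
Put 51 ft³ in storage unit 10; 24 ft³ remain.
10 storage units × 75 ft³ = 750 ft³; used 559 ft³; unused 191 ft³.

191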